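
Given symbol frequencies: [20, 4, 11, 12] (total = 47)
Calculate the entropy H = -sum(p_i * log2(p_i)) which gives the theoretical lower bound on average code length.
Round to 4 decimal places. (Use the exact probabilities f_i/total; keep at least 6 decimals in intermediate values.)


Per-symbol terms -p_i * log2(p_i) with p_i = f_i/47:
  p = 20/47 = 0.425532: log2(p) = -1.232661, -p*log2(p) = 0.524536
  p = 4/47 = 0.085106: log2(p) = -3.554589, -p*log2(p) = 0.302518
  p = 11/47 = 0.234043: log2(p) = -2.095157, -p*log2(p) = 0.490356
  p = 12/47 = 0.255319: log2(p) = -1.969626, -p*log2(p) = 0.502883
H = 0.524536 + 0.302518 + 0.490356 + 0.502883 = 1.820293

H = 1.8203 bits/symbol


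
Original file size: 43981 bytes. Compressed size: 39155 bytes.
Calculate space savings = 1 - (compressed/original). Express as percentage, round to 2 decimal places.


ratio = compressed/original = 39155/43981 = 0.890271
savings = 1 - ratio = 1 - 0.890271 = 0.109729
as a percentage: 0.109729 * 100 = 10.97%

Space savings = 1 - 39155/43981 = 10.97%


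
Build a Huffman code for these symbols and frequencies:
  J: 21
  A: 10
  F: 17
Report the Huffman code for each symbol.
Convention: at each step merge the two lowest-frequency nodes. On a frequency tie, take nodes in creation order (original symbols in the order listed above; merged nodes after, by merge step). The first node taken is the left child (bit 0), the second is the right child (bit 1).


Huffman tree construction:
Step 1: Merge A(10) + F(17) = 27
Step 2: Merge J(21) + (A+F)(27) = 48
Read each symbol's code off the tree from the root (left child = 0, right child = 1).

Codes:
  J: 0 (length 1)
  A: 10 (length 2)
  F: 11 (length 2)
Average code length: 75/48 = 1.5625 bits/symbol


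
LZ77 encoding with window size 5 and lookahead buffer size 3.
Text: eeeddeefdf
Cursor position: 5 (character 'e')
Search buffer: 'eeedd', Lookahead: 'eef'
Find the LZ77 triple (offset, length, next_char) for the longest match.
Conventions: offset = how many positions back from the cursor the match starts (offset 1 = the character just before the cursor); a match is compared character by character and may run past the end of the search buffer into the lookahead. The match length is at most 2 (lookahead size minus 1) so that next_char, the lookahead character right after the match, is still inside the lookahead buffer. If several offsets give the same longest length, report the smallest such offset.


Try each offset into the search buffer:
  offset=1 (pos 4, char 'd'): match length 0
  offset=2 (pos 3, char 'd'): match length 0
  offset=3 (pos 2, char 'e'): match length 1
  offset=4 (pos 1, char 'e'): match length 2
  offset=5 (pos 0, char 'e'): match length 2
Longest match has length 2, found at offsets 4, 5; take the smallest, offset 4.
next_char = character at position 5 + 2 = 7 -> 'f'

Best match: offset=4, length=2 (matching 'ee' starting at position 1)
LZ77 triple: (4, 2, 'f')


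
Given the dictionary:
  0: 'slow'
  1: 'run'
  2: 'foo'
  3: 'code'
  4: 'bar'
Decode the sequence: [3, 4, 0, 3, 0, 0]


Look up each index in the dictionary:
  3 -> 'code'
  4 -> 'bar'
  0 -> 'slow'
  3 -> 'code'
  0 -> 'slow'
  0 -> 'slow'

Decoded: "code bar slow code slow slow"


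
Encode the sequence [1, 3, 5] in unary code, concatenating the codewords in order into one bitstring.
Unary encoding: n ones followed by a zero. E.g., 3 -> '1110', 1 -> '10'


Encode each number as n ones followed by a terminating 0:
  1 -> 10 (2 bits)
  3 -> 1110 (4 bits)
  5 -> 111110 (6 bits)
Total length = 2 + 4 + 6 = 12 bits.

Unary([1, 3, 5]) = 101110111110 (12 bits)


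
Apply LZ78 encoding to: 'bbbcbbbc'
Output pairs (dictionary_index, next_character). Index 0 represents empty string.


LZ78 encoding steps:
Dictionary: {0: ''}
Step 1: w='' (idx 0), next='b' -> output (0, 'b'), add 'b' as idx 1
Step 2: w='b' (idx 1), next='b' -> output (1, 'b'), add 'bb' as idx 2
Step 3: w='' (idx 0), next='c' -> output (0, 'c'), add 'c' as idx 3
Step 4: w='bb' (idx 2), next='b' -> output (2, 'b'), add 'bbb' as idx 4
Step 5: w='c' (idx 3), end of input -> output (3, '')


Encoded: [(0, 'b'), (1, 'b'), (0, 'c'), (2, 'b'), (3, '')]


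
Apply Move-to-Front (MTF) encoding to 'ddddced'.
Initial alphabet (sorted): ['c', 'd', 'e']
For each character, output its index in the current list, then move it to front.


MTF encoding:
'd': index 1 in ['c', 'd', 'e'] -> ['d', 'c', 'e']
'd': index 0 in ['d', 'c', 'e'] -> ['d', 'c', 'e']
'd': index 0 in ['d', 'c', 'e'] -> ['d', 'c', 'e']
'd': index 0 in ['d', 'c', 'e'] -> ['d', 'c', 'e']
'c': index 1 in ['d', 'c', 'e'] -> ['c', 'd', 'e']
'e': index 2 in ['c', 'd', 'e'] -> ['e', 'c', 'd']
'd': index 2 in ['e', 'c', 'd'] -> ['d', 'e', 'c']


Output: [1, 0, 0, 0, 1, 2, 2]


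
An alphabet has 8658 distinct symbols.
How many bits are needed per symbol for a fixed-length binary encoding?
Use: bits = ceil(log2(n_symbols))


log2(8658) = 13.0798
Bracket: 2^13 = 8192 < 8658 <= 2^14 = 16384
So ceil(log2(8658)) = 14

bits = ceil(log2(8658)) = ceil(13.0798) = 14 bits


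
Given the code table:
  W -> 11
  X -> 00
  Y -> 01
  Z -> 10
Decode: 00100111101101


Decoding:
00 -> X
10 -> Z
01 -> Y
11 -> W
10 -> Z
11 -> W
01 -> Y


Result: XZYWZWY


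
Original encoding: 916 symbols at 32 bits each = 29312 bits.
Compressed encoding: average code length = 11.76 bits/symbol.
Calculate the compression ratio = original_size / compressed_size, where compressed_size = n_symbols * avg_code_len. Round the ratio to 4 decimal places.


original_size = n_symbols * orig_bits = 916 * 32 = 29312 bits
compressed_size = n_symbols * avg_code_len = 916 * 11.76 = 10772.16 bits
ratio = original_size / compressed_size = 29312 / 10772.16 = 2.7211

Compression ratio = 2.7211


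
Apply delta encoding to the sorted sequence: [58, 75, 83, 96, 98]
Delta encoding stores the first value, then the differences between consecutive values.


First value: 58
Deltas:
  75 - 58 = 17
  83 - 75 = 8
  96 - 83 = 13
  98 - 96 = 2


Delta encoded: [58, 17, 8, 13, 2]


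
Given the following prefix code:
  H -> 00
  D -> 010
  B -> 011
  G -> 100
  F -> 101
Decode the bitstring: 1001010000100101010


Decoding step by step:
Bits 100 -> G
Bits 101 -> F
Bits 00 -> H
Bits 00 -> H
Bits 100 -> G
Bits 101 -> F
Bits 010 -> D


Decoded message: GFHHGFD


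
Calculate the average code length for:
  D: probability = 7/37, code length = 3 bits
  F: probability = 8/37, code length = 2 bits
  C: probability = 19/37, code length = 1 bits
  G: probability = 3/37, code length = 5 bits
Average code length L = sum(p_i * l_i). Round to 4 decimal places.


Weighted contributions p_i * l_i:
  D: (7/37) * 3 = 21/37
  F: (8/37) * 2 = 16/37
  C: (19/37) * 1 = 19/37
  G: (3/37) * 5 = 15/37
Sum = (21 + 16 + 19 + 15)/37 = 71/37

L = 71/37 = 1.9189 bits/symbol


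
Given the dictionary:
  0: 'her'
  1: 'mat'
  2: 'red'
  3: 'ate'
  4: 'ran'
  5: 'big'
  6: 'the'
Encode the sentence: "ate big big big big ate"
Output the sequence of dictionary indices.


Look up each word in the dictionary:
  'ate' -> 3
  'big' -> 5
  'big' -> 5
  'big' -> 5
  'big' -> 5
  'ate' -> 3

Encoded: [3, 5, 5, 5, 5, 3]


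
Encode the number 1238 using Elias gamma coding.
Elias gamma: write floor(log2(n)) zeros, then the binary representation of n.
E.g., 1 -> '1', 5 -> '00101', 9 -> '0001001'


num_bits = floor(log2(1238)) + 1 = 11
leading_zeros = num_bits - 1 = 10
binary(1238) = 10011010110

Elias gamma(1238) = '0000000000' + '10011010110' = 000000000010011010110 (21 bits)


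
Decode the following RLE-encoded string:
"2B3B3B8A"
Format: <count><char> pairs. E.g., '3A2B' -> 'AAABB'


Expanding each <count><char> pair:
  2B -> 'BB'
  3B -> 'BBB'
  3B -> 'BBB'
  8A -> 'AAAAAAAA'

Decoded = BBBBBBBBAAAAAAAA


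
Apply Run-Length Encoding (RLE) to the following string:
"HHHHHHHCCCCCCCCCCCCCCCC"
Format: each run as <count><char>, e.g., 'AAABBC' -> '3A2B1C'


Scanning runs left to right:
  i=0: run of 'H' x 7 -> '7H'
  i=7: run of 'C' x 16 -> '16C'

RLE = 7H16C


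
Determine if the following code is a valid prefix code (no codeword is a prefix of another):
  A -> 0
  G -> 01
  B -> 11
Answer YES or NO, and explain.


Checking each pair (does one codeword prefix another?):
  A='0' vs G='01': prefix -- VIOLATION

NO -- this is NOT a valid prefix code. A (0) is a prefix of G (01).


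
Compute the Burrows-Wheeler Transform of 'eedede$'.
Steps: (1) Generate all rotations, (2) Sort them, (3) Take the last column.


Rotations (sorted):
  0: $eedede -> last char: e
  1: de$eede -> last char: e
  2: dede$ee -> last char: e
  3: e$eeded -> last char: d
  4: ede$eed -> last char: d
  5: edede$e -> last char: e
  6: eedede$ -> last char: $


BWT = eeedde$


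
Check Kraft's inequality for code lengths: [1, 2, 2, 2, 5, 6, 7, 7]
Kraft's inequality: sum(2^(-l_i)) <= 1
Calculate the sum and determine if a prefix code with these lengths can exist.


Sum = 2^(-1) + 2^(-2) + 2^(-2) + 2^(-2) + 2^(-5) + 2^(-6) + 2^(-7) + 2^(-7)
    = 0.5 + 0.25 + 0.25 + 0.25 + 0.03125 + 0.015625 + 0.0078125 + 0.0078125
    = 168/128 = 1.3125
Since 1.3125 > 1, Kraft's inequality is NOT satisfied.
A prefix code with these lengths CANNOT exist.

Kraft sum = 1.3125. Not satisfied.


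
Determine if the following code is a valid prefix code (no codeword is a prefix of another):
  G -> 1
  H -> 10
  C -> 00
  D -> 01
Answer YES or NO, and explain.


Checking each pair (does one codeword prefix another?):
  G='1' vs H='10': prefix -- VIOLATION

NO -- this is NOT a valid prefix code. G (1) is a prefix of H (10).


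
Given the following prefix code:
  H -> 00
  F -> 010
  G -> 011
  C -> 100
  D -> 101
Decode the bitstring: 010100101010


Decoding step by step:
Bits 010 -> F
Bits 100 -> C
Bits 101 -> D
Bits 010 -> F


Decoded message: FCDF


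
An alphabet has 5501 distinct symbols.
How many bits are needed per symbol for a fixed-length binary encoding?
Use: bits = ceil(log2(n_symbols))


log2(5501) = 12.4255
Bracket: 2^12 = 4096 < 5501 <= 2^13 = 8192
So ceil(log2(5501)) = 13

bits = ceil(log2(5501)) = ceil(12.4255) = 13 bits


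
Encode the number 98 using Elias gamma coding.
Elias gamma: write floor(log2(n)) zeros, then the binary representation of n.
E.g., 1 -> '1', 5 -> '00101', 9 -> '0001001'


num_bits = floor(log2(98)) + 1 = 7
leading_zeros = num_bits - 1 = 6
binary(98) = 1100010

Elias gamma(98) = '000000' + '1100010' = 0000001100010 (13 bits)


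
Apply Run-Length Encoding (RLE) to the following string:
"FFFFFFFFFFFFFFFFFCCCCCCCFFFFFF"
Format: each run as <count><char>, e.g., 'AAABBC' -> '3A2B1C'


Scanning runs left to right:
  i=0: run of 'F' x 17 -> '17F'
  i=17: run of 'C' x 7 -> '7C'
  i=24: run of 'F' x 6 -> '6F'

RLE = 17F7C6F


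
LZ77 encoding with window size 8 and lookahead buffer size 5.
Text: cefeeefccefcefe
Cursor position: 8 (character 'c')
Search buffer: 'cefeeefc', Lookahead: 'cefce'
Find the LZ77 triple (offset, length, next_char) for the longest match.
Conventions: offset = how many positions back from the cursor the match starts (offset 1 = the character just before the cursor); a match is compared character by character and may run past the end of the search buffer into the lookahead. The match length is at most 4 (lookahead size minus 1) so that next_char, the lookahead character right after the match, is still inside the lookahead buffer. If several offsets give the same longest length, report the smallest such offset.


Try each offset into the search buffer:
  offset=1 (pos 7, char 'c'): match length 1
  offset=2 (pos 6, char 'f'): match length 0
  offset=3 (pos 5, char 'e'): match length 0
  offset=4 (pos 4, char 'e'): match length 0
  offset=5 (pos 3, char 'e'): match length 0
  offset=6 (pos 2, char 'f'): match length 0
  offset=7 (pos 1, char 'e'): match length 0
  offset=8 (pos 0, char 'c'): match length 3
Longest match has length 3 at offset 8.
next_char = character at position 8 + 3 = 11 -> 'c'

Best match: offset=8, length=3 (matching 'cef' starting at position 0)
LZ77 triple: (8, 3, 'c')


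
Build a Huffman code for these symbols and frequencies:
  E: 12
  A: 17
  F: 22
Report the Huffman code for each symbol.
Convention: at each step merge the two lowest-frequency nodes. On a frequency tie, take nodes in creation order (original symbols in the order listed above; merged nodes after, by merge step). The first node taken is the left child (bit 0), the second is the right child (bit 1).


Huffman tree construction:
Step 1: Merge E(12) + A(17) = 29
Step 2: Merge F(22) + (E+A)(29) = 51
Read each symbol's code off the tree from the root (left child = 0, right child = 1).

Codes:
  E: 10 (length 2)
  A: 11 (length 2)
  F: 0 (length 1)
Average code length: 80/51 = 1.5686 bits/symbol


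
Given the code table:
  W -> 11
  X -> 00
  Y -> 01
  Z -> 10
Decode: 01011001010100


Decoding:
01 -> Y
01 -> Y
10 -> Z
01 -> Y
01 -> Y
01 -> Y
00 -> X


Result: YYZYYYX


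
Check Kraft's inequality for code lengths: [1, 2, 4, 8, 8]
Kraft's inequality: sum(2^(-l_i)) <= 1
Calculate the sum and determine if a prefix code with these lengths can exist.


Sum = 2^(-1) + 2^(-2) + 2^(-4) + 2^(-8) + 2^(-8)
    = 0.5 + 0.25 + 0.0625 + 0.00390625 + 0.00390625
    = 210/256 = 0.8203125
Since 0.8203125 <= 1, Kraft's inequality IS satisfied.
A prefix code with these lengths CAN exist.

Kraft sum = 0.8203125. Satisfied.


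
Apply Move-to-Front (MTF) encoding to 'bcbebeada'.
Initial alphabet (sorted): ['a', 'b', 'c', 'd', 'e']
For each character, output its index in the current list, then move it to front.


MTF encoding:
'b': index 1 in ['a', 'b', 'c', 'd', 'e'] -> ['b', 'a', 'c', 'd', 'e']
'c': index 2 in ['b', 'a', 'c', 'd', 'e'] -> ['c', 'b', 'a', 'd', 'e']
'b': index 1 in ['c', 'b', 'a', 'd', 'e'] -> ['b', 'c', 'a', 'd', 'e']
'e': index 4 in ['b', 'c', 'a', 'd', 'e'] -> ['e', 'b', 'c', 'a', 'd']
'b': index 1 in ['e', 'b', 'c', 'a', 'd'] -> ['b', 'e', 'c', 'a', 'd']
'e': index 1 in ['b', 'e', 'c', 'a', 'd'] -> ['e', 'b', 'c', 'a', 'd']
'a': index 3 in ['e', 'b', 'c', 'a', 'd'] -> ['a', 'e', 'b', 'c', 'd']
'd': index 4 in ['a', 'e', 'b', 'c', 'd'] -> ['d', 'a', 'e', 'b', 'c']
'a': index 1 in ['d', 'a', 'e', 'b', 'c'] -> ['a', 'd', 'e', 'b', 'c']


Output: [1, 2, 1, 4, 1, 1, 3, 4, 1]


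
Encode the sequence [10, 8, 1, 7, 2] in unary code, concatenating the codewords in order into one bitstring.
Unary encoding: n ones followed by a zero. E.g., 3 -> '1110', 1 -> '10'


Encode each number as n ones followed by a terminating 0:
  10 -> 11111111110 (11 bits)
  8 -> 111111110 (9 bits)
  1 -> 10 (2 bits)
  7 -> 11111110 (8 bits)
  2 -> 110 (3 bits)
Total length = 11 + 9 + 2 + 8 + 3 = 33 bits.

Unary([10, 8, 1, 7, 2]) = 111111111101111111101011111110110 (33 bits)


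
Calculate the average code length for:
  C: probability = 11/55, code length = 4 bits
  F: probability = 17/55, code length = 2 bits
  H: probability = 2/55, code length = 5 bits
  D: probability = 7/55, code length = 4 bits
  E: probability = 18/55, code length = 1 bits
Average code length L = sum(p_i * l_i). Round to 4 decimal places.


Weighted contributions p_i * l_i:
  C: (11/55) * 4 = 44/55
  F: (17/55) * 2 = 34/55
  H: (2/55) * 5 = 10/55
  D: (7/55) * 4 = 28/55
  E: (18/55) * 1 = 18/55
Sum = (44 + 34 + 10 + 28 + 18)/55 = 134/55

L = 134/55 = 2.4364 bits/symbol


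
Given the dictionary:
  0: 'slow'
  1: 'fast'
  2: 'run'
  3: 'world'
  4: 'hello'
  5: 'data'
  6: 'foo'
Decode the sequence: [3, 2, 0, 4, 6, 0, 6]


Look up each index in the dictionary:
  3 -> 'world'
  2 -> 'run'
  0 -> 'slow'
  4 -> 'hello'
  6 -> 'foo'
  0 -> 'slow'
  6 -> 'foo'

Decoded: "world run slow hello foo slow foo"


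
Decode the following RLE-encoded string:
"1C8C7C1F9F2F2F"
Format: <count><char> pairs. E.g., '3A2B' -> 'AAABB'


Expanding each <count><char> pair:
  1C -> 'C'
  8C -> 'CCCCCCCC'
  7C -> 'CCCCCCC'
  1F -> 'F'
  9F -> 'FFFFFFFFF'
  2F -> 'FF'
  2F -> 'FF'

Decoded = CCCCCCCCCCCCCCCCFFFFFFFFFFFFFF


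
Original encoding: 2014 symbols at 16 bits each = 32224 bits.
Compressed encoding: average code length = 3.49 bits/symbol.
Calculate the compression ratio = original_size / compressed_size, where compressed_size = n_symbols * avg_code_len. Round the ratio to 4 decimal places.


original_size = n_symbols * orig_bits = 2014 * 16 = 32224 bits
compressed_size = n_symbols * avg_code_len = 2014 * 3.49 = 7028.86 bits
ratio = original_size / compressed_size = 32224 / 7028.86 = 4.5845

Compression ratio = 4.5845


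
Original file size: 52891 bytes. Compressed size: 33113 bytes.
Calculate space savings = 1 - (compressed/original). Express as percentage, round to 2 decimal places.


ratio = compressed/original = 33113/52891 = 0.626061
savings = 1 - ratio = 1 - 0.626061 = 0.373939
as a percentage: 0.373939 * 100 = 37.39%

Space savings = 1 - 33113/52891 = 37.39%


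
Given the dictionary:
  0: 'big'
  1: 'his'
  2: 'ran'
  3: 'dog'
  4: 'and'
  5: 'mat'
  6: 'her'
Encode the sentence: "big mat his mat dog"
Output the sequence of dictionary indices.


Look up each word in the dictionary:
  'big' -> 0
  'mat' -> 5
  'his' -> 1
  'mat' -> 5
  'dog' -> 3

Encoded: [0, 5, 1, 5, 3]


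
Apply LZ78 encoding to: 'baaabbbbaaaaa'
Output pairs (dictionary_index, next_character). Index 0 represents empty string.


LZ78 encoding steps:
Dictionary: {0: ''}
Step 1: w='' (idx 0), next='b' -> output (0, 'b'), add 'b' as idx 1
Step 2: w='' (idx 0), next='a' -> output (0, 'a'), add 'a' as idx 2
Step 3: w='a' (idx 2), next='a' -> output (2, 'a'), add 'aa' as idx 3
Step 4: w='b' (idx 1), next='b' -> output (1, 'b'), add 'bb' as idx 4
Step 5: w='bb' (idx 4), next='a' -> output (4, 'a'), add 'bba' as idx 5
Step 6: w='aa' (idx 3), next='a' -> output (3, 'a'), add 'aaa' as idx 6
Step 7: w='a' (idx 2), end of input -> output (2, '')


Encoded: [(0, 'b'), (0, 'a'), (2, 'a'), (1, 'b'), (4, 'a'), (3, 'a'), (2, '')]


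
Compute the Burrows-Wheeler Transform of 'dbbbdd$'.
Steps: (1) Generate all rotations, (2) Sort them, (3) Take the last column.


Rotations (sorted):
  0: $dbbbdd -> last char: d
  1: bbbdd$d -> last char: d
  2: bbdd$db -> last char: b
  3: bdd$dbb -> last char: b
  4: d$dbbbd -> last char: d
  5: dbbbdd$ -> last char: $
  6: dd$dbbb -> last char: b


BWT = ddbbd$b


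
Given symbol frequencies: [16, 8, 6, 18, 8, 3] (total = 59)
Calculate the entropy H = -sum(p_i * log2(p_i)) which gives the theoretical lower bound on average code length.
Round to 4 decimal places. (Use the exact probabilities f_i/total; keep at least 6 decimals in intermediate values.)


Per-symbol terms -p_i * log2(p_i) with p_i = f_i/59:
  p = 16/59 = 0.271186: log2(p) = -1.882643, -p*log2(p) = 0.510547
  p = 8/59 = 0.135593: log2(p) = -2.882643, -p*log2(p) = 0.390867
  p = 6/59 = 0.101695: log2(p) = -3.297681, -p*log2(p) = 0.335357
  p = 18/59 = 0.305085: log2(p) = -1.712718, -p*log2(p) = 0.522524
  p = 8/59 = 0.135593: log2(p) = -2.882643, -p*log2(p) = 0.390867
  p = 3/59 = 0.050847: log2(p) = -4.297681, -p*log2(p) = 0.218526
H = 0.510547 + 0.390867 + 0.335357 + 0.522524 + 0.390867 + 0.218526 = 2.368688

H = 2.3687 bits/symbol


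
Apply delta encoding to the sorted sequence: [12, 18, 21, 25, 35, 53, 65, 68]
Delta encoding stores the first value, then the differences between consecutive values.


First value: 12
Deltas:
  18 - 12 = 6
  21 - 18 = 3
  25 - 21 = 4
  35 - 25 = 10
  53 - 35 = 18
  65 - 53 = 12
  68 - 65 = 3


Delta encoded: [12, 6, 3, 4, 10, 18, 12, 3]


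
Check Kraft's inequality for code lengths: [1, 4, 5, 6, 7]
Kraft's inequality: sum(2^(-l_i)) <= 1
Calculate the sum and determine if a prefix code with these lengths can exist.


Sum = 2^(-1) + 2^(-4) + 2^(-5) + 2^(-6) + 2^(-7)
    = 0.5 + 0.0625 + 0.03125 + 0.015625 + 0.0078125
    = 79/128 = 0.6171875
Since 0.6171875 <= 1, Kraft's inequality IS satisfied.
A prefix code with these lengths CAN exist.

Kraft sum = 0.6171875. Satisfied.


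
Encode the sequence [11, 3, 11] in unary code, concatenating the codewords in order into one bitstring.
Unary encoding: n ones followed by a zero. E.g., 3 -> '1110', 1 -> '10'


Encode each number as n ones followed by a terminating 0:
  11 -> 111111111110 (12 bits)
  3 -> 1110 (4 bits)
  11 -> 111111111110 (12 bits)
Total length = 12 + 4 + 12 = 28 bits.

Unary([11, 3, 11]) = 1111111111101110111111111110 (28 bits)


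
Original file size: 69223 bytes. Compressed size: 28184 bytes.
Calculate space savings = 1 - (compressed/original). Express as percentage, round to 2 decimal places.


ratio = compressed/original = 28184/69223 = 0.407148
savings = 1 - ratio = 1 - 0.407148 = 0.592852
as a percentage: 0.592852 * 100 = 59.29%

Space savings = 1 - 28184/69223 = 59.29%


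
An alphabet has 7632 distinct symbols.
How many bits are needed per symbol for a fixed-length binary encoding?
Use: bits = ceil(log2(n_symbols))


log2(7632) = 12.8978
Bracket: 2^12 = 4096 < 7632 <= 2^13 = 8192
So ceil(log2(7632)) = 13

bits = ceil(log2(7632)) = ceil(12.8978) = 13 bits


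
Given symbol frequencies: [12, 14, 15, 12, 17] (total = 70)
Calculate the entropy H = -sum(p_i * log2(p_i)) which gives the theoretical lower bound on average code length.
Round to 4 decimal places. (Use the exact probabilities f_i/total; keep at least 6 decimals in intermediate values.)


Per-symbol terms -p_i * log2(p_i) with p_i = f_i/70:
  p = 12/70 = 0.171429: log2(p) = -2.544321, -p*log2(p) = 0.436169
  p = 14/70 = 0.200000: log2(p) = -2.321928, -p*log2(p) = 0.464386
  p = 15/70 = 0.214286: log2(p) = -2.222392, -p*log2(p) = 0.476227
  p = 12/70 = 0.171429: log2(p) = -2.544321, -p*log2(p) = 0.436169
  p = 17/70 = 0.242857: log2(p) = -2.041820, -p*log2(p) = 0.495871
H = 0.436169 + 0.464386 + 0.476227 + 0.436169 + 0.495871 = 2.308822

H = 2.3088 bits/symbol


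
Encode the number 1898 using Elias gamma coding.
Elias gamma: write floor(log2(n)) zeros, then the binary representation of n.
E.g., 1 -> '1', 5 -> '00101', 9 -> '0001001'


num_bits = floor(log2(1898)) + 1 = 11
leading_zeros = num_bits - 1 = 10
binary(1898) = 11101101010

Elias gamma(1898) = '0000000000' + '11101101010' = 000000000011101101010 (21 bits)


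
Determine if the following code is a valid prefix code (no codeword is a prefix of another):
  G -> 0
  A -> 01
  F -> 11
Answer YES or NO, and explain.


Checking each pair (does one codeword prefix another?):
  G='0' vs A='01': prefix -- VIOLATION

NO -- this is NOT a valid prefix code. G (0) is a prefix of A (01).


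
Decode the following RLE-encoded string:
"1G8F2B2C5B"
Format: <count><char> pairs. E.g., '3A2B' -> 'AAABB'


Expanding each <count><char> pair:
  1G -> 'G'
  8F -> 'FFFFFFFF'
  2B -> 'BB'
  2C -> 'CC'
  5B -> 'BBBBB'

Decoded = GFFFFFFFFBBCCBBBBB


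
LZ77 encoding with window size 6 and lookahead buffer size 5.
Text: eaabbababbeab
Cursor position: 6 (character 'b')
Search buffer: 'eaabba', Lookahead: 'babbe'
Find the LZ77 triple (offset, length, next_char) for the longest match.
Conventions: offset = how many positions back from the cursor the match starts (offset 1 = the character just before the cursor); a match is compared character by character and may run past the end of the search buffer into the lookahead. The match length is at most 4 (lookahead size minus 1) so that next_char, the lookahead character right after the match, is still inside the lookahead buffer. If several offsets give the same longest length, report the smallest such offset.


Try each offset into the search buffer:
  offset=1 (pos 5, char 'a'): match length 0
  offset=2 (pos 4, char 'b'): match length 3
  offset=3 (pos 3, char 'b'): match length 1
  offset=4 (pos 2, char 'a'): match length 0
  offset=5 (pos 1, char 'a'): match length 0
  offset=6 (pos 0, char 'e'): match length 0
Longest match has length 3 at offset 2.
next_char = character at position 6 + 3 = 9 -> 'b'

Best match: offset=2, length=3 (matching 'bab' starting at position 4)
LZ77 triple: (2, 3, 'b')


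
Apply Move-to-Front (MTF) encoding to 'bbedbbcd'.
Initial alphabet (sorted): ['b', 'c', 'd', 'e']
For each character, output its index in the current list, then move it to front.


MTF encoding:
'b': index 0 in ['b', 'c', 'd', 'e'] -> ['b', 'c', 'd', 'e']
'b': index 0 in ['b', 'c', 'd', 'e'] -> ['b', 'c', 'd', 'e']
'e': index 3 in ['b', 'c', 'd', 'e'] -> ['e', 'b', 'c', 'd']
'd': index 3 in ['e', 'b', 'c', 'd'] -> ['d', 'e', 'b', 'c']
'b': index 2 in ['d', 'e', 'b', 'c'] -> ['b', 'd', 'e', 'c']
'b': index 0 in ['b', 'd', 'e', 'c'] -> ['b', 'd', 'e', 'c']
'c': index 3 in ['b', 'd', 'e', 'c'] -> ['c', 'b', 'd', 'e']
'd': index 2 in ['c', 'b', 'd', 'e'] -> ['d', 'c', 'b', 'e']


Output: [0, 0, 3, 3, 2, 0, 3, 2]


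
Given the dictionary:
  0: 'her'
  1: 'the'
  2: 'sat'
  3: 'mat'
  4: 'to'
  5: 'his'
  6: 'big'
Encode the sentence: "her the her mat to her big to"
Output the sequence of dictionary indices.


Look up each word in the dictionary:
  'her' -> 0
  'the' -> 1
  'her' -> 0
  'mat' -> 3
  'to' -> 4
  'her' -> 0
  'big' -> 6
  'to' -> 4

Encoded: [0, 1, 0, 3, 4, 0, 6, 4]


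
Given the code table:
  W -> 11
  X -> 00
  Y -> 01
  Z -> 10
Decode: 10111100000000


Decoding:
10 -> Z
11 -> W
11 -> W
00 -> X
00 -> X
00 -> X
00 -> X


Result: ZWWXXXX


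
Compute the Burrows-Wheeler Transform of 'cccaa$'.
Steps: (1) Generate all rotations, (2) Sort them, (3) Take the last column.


Rotations (sorted):
  0: $cccaa -> last char: a
  1: a$ccca -> last char: a
  2: aa$ccc -> last char: c
  3: caa$cc -> last char: c
  4: ccaa$c -> last char: c
  5: cccaa$ -> last char: $


BWT = aaccc$


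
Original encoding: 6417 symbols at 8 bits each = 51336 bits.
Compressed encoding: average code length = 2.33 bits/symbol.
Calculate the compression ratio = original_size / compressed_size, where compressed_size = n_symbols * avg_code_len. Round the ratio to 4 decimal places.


original_size = n_symbols * orig_bits = 6417 * 8 = 51336 bits
compressed_size = n_symbols * avg_code_len = 6417 * 2.33 = 14951.61 bits
ratio = original_size / compressed_size = 51336 / 14951.61 = 3.4335

Compression ratio = 3.4335


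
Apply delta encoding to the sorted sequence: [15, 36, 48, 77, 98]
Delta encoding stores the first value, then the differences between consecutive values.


First value: 15
Deltas:
  36 - 15 = 21
  48 - 36 = 12
  77 - 48 = 29
  98 - 77 = 21


Delta encoded: [15, 21, 12, 29, 21]


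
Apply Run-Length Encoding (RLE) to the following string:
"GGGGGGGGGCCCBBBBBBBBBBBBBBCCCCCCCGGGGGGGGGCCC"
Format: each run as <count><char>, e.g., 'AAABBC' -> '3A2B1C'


Scanning runs left to right:
  i=0: run of 'G' x 9 -> '9G'
  i=9: run of 'C' x 3 -> '3C'
  i=12: run of 'B' x 14 -> '14B'
  i=26: run of 'C' x 7 -> '7C'
  i=33: run of 'G' x 9 -> '9G'
  i=42: run of 'C' x 3 -> '3C'

RLE = 9G3C14B7C9G3C


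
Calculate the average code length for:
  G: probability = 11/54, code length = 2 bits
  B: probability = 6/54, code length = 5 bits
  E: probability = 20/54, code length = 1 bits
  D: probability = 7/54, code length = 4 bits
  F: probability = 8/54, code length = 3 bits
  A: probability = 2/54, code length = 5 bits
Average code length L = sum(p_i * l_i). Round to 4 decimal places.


Weighted contributions p_i * l_i:
  G: (11/54) * 2 = 22/54
  B: (6/54) * 5 = 30/54
  E: (20/54) * 1 = 20/54
  D: (7/54) * 4 = 28/54
  F: (8/54) * 3 = 24/54
  A: (2/54) * 5 = 10/54
Sum = (22 + 30 + 20 + 28 + 24 + 10)/54 = 134/54

L = 134/54 = 2.4815 bits/symbol


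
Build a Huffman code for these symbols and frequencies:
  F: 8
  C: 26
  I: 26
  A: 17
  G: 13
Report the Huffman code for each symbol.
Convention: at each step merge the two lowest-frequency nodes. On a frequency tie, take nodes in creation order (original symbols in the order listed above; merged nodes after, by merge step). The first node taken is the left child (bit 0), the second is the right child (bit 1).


Huffman tree construction:
Step 1: Merge F(8) + G(13) = 21
Step 2: Merge A(17) + (F+G)(21) = 38
Step 3: Merge C(26) + I(26) = 52
Step 4: Merge (A+(F+G))(38) + (C+I)(52) = 90
Read each symbol's code off the tree from the root (left child = 0, right child = 1).

Codes:
  F: 010 (length 3)
  C: 10 (length 2)
  I: 11 (length 2)
  A: 00 (length 2)
  G: 011 (length 3)
Average code length: 201/90 = 2.2333 bits/symbol


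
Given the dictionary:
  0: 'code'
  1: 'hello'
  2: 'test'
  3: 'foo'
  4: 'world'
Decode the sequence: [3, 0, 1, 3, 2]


Look up each index in the dictionary:
  3 -> 'foo'
  0 -> 'code'
  1 -> 'hello'
  3 -> 'foo'
  2 -> 'test'

Decoded: "foo code hello foo test"


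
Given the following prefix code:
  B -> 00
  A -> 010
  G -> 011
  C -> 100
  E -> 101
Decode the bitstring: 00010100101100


Decoding step by step:
Bits 00 -> B
Bits 010 -> A
Bits 100 -> C
Bits 101 -> E
Bits 100 -> C


Decoded message: BACEC


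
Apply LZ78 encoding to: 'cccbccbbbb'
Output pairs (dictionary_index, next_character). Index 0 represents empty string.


LZ78 encoding steps:
Dictionary: {0: ''}
Step 1: w='' (idx 0), next='c' -> output (0, 'c'), add 'c' as idx 1
Step 2: w='c' (idx 1), next='c' -> output (1, 'c'), add 'cc' as idx 2
Step 3: w='' (idx 0), next='b' -> output (0, 'b'), add 'b' as idx 3
Step 4: w='cc' (idx 2), next='b' -> output (2, 'b'), add 'ccb' as idx 4
Step 5: w='b' (idx 3), next='b' -> output (3, 'b'), add 'bb' as idx 5
Step 6: w='b' (idx 3), end of input -> output (3, '')


Encoded: [(0, 'c'), (1, 'c'), (0, 'b'), (2, 'b'), (3, 'b'), (3, '')]


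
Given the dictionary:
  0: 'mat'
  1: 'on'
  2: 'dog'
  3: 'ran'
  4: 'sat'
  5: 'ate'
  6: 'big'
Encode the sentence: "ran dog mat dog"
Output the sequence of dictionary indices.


Look up each word in the dictionary:
  'ran' -> 3
  'dog' -> 2
  'mat' -> 0
  'dog' -> 2

Encoded: [3, 2, 0, 2]


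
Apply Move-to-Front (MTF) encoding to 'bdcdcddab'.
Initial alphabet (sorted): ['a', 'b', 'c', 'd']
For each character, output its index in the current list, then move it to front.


MTF encoding:
'b': index 1 in ['a', 'b', 'c', 'd'] -> ['b', 'a', 'c', 'd']
'd': index 3 in ['b', 'a', 'c', 'd'] -> ['d', 'b', 'a', 'c']
'c': index 3 in ['d', 'b', 'a', 'c'] -> ['c', 'd', 'b', 'a']
'd': index 1 in ['c', 'd', 'b', 'a'] -> ['d', 'c', 'b', 'a']
'c': index 1 in ['d', 'c', 'b', 'a'] -> ['c', 'd', 'b', 'a']
'd': index 1 in ['c', 'd', 'b', 'a'] -> ['d', 'c', 'b', 'a']
'd': index 0 in ['d', 'c', 'b', 'a'] -> ['d', 'c', 'b', 'a']
'a': index 3 in ['d', 'c', 'b', 'a'] -> ['a', 'd', 'c', 'b']
'b': index 3 in ['a', 'd', 'c', 'b'] -> ['b', 'a', 'd', 'c']


Output: [1, 3, 3, 1, 1, 1, 0, 3, 3]


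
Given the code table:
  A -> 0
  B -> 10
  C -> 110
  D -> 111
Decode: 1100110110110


Decoding:
110 -> C
0 -> A
110 -> C
110 -> C
110 -> C


Result: CACCC


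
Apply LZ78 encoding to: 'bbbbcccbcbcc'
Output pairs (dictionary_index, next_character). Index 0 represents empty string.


LZ78 encoding steps:
Dictionary: {0: ''}
Step 1: w='' (idx 0), next='b' -> output (0, 'b'), add 'b' as idx 1
Step 2: w='b' (idx 1), next='b' -> output (1, 'b'), add 'bb' as idx 2
Step 3: w='b' (idx 1), next='c' -> output (1, 'c'), add 'bc' as idx 3
Step 4: w='' (idx 0), next='c' -> output (0, 'c'), add 'c' as idx 4
Step 5: w='c' (idx 4), next='b' -> output (4, 'b'), add 'cb' as idx 5
Step 6: w='cb' (idx 5), next='c' -> output (5, 'c'), add 'cbc' as idx 6
Step 7: w='c' (idx 4), end of input -> output (4, '')


Encoded: [(0, 'b'), (1, 'b'), (1, 'c'), (0, 'c'), (4, 'b'), (5, 'c'), (4, '')]


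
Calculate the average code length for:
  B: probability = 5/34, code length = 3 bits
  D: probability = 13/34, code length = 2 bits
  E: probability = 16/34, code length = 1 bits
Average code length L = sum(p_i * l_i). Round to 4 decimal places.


Weighted contributions p_i * l_i:
  B: (5/34) * 3 = 15/34
  D: (13/34) * 2 = 26/34
  E: (16/34) * 1 = 16/34
Sum = (15 + 26 + 16)/34 = 57/34

L = 57/34 = 1.6765 bits/symbol


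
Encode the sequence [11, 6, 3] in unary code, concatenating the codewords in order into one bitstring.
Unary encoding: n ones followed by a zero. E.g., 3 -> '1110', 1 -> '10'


Encode each number as n ones followed by a terminating 0:
  11 -> 111111111110 (12 bits)
  6 -> 1111110 (7 bits)
  3 -> 1110 (4 bits)
Total length = 12 + 7 + 4 = 23 bits.

Unary([11, 6, 3]) = 11111111111011111101110 (23 bits)


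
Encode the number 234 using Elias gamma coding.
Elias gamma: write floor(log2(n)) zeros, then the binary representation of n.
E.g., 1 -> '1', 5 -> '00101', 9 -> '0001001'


num_bits = floor(log2(234)) + 1 = 8
leading_zeros = num_bits - 1 = 7
binary(234) = 11101010

Elias gamma(234) = '0000000' + '11101010' = 000000011101010 (15 bits)


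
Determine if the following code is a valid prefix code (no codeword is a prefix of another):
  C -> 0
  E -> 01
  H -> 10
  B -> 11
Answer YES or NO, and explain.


Checking each pair (does one codeword prefix another?):
  C='0' vs E='01': prefix -- VIOLATION

NO -- this is NOT a valid prefix code. C (0) is a prefix of E (01).


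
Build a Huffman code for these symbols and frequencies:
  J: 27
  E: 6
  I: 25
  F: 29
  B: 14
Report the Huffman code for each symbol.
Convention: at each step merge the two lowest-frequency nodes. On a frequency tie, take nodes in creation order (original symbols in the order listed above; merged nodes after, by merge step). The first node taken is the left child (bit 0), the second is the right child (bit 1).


Huffman tree construction:
Step 1: Merge E(6) + B(14) = 20
Step 2: Merge (E+B)(20) + I(25) = 45
Step 3: Merge J(27) + F(29) = 56
Step 4: Merge ((E+B)+I)(45) + (J+F)(56) = 101
Read each symbol's code off the tree from the root (left child = 0, right child = 1).

Codes:
  J: 10 (length 2)
  E: 000 (length 3)
  I: 01 (length 2)
  F: 11 (length 2)
  B: 001 (length 3)
Average code length: 222/101 = 2.1980 bits/symbol


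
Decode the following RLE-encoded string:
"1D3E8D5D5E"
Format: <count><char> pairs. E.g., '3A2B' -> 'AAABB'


Expanding each <count><char> pair:
  1D -> 'D'
  3E -> 'EEE'
  8D -> 'DDDDDDDD'
  5D -> 'DDDDD'
  5E -> 'EEEEE'

Decoded = DEEEDDDDDDDDDDDDDEEEEE


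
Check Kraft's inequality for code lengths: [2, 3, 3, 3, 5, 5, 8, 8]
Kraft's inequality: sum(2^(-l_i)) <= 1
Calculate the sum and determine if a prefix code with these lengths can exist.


Sum = 2^(-2) + 2^(-3) + 2^(-3) + 2^(-3) + 2^(-5) + 2^(-5) + 2^(-8) + 2^(-8)
    = 0.25 + 0.125 + 0.125 + 0.125 + 0.03125 + 0.03125 + 0.00390625 + 0.00390625
    = 178/256 = 0.6953125
Since 0.6953125 <= 1, Kraft's inequality IS satisfied.
A prefix code with these lengths CAN exist.

Kraft sum = 0.6953125. Satisfied.


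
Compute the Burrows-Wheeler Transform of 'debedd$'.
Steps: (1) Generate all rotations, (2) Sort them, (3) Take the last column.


Rotations (sorted):
  0: $debedd -> last char: d
  1: bedd$de -> last char: e
  2: d$debed -> last char: d
  3: dd$debe -> last char: e
  4: debedd$ -> last char: $
  5: ebedd$d -> last char: d
  6: edd$deb -> last char: b


BWT = dede$db


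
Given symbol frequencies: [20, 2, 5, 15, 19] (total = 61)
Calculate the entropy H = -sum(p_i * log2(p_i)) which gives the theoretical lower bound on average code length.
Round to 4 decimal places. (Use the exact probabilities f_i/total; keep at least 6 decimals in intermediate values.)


Per-symbol terms -p_i * log2(p_i) with p_i = f_i/61:
  p = 20/61 = 0.327869: log2(p) = -1.608809, -p*log2(p) = 0.527478
  p = 2/61 = 0.032787: log2(p) = -4.930737, -p*log2(p) = 0.161664
  p = 5/61 = 0.081967: log2(p) = -3.608809, -p*log2(p) = 0.295804
  p = 15/61 = 0.245902: log2(p) = -2.023847, -p*log2(p) = 0.497667
  p = 19/61 = 0.311475: log2(p) = -1.682810, -p*log2(p) = 0.524154
H = 0.527478 + 0.161664 + 0.295804 + 0.497667 + 0.524154 = 2.006767

H = 2.0068 bits/symbol


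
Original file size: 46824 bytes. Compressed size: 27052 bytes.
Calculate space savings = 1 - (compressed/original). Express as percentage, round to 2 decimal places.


ratio = compressed/original = 27052/46824 = 0.577738
savings = 1 - ratio = 1 - 0.577738 = 0.422262
as a percentage: 0.422262 * 100 = 42.23%

Space savings = 1 - 27052/46824 = 42.23%


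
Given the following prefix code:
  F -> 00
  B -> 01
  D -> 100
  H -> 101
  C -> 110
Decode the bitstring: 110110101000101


Decoding step by step:
Bits 110 -> C
Bits 110 -> C
Bits 101 -> H
Bits 00 -> F
Bits 01 -> B
Bits 01 -> B


Decoded message: CCHFBB


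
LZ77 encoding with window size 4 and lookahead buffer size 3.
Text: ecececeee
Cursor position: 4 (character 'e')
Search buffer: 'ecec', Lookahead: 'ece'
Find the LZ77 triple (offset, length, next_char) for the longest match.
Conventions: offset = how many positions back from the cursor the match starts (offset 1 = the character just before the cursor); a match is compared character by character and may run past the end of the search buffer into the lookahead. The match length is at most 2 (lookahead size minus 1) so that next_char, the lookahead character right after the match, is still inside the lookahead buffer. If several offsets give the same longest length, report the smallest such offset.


Try each offset into the search buffer:
  offset=1 (pos 3, char 'c'): match length 0
  offset=2 (pos 2, char 'e'): match length 2
  offset=3 (pos 1, char 'c'): match length 0
  offset=4 (pos 0, char 'e'): match length 2
Longest match has length 2, found at offsets 2, 4; take the smallest, offset 2.
next_char = character at position 4 + 2 = 6 -> 'e'

Best match: offset=2, length=2 (matching 'ec' starting at position 2)
LZ77 triple: (2, 2, 'e')


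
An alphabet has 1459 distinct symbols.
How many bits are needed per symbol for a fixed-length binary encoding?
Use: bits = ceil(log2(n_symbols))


log2(1459) = 10.5108
Bracket: 2^10 = 1024 < 1459 <= 2^11 = 2048
So ceil(log2(1459)) = 11

bits = ceil(log2(1459)) = ceil(10.5108) = 11 bits


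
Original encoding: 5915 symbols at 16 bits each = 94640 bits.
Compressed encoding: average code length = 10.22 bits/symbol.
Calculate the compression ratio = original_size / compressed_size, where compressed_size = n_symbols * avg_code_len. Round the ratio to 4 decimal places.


original_size = n_symbols * orig_bits = 5915 * 16 = 94640 bits
compressed_size = n_symbols * avg_code_len = 5915 * 10.22 = 60451.3 bits
ratio = original_size / compressed_size = 94640 / 60451.3 = 1.5656

Compression ratio = 1.5656


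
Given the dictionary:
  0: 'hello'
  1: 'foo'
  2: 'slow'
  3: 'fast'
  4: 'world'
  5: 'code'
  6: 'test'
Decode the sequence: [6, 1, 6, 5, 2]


Look up each index in the dictionary:
  6 -> 'test'
  1 -> 'foo'
  6 -> 'test'
  5 -> 'code'
  2 -> 'slow'

Decoded: "test foo test code slow"


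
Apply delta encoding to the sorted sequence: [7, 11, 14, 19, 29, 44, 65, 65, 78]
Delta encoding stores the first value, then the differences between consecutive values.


First value: 7
Deltas:
  11 - 7 = 4
  14 - 11 = 3
  19 - 14 = 5
  29 - 19 = 10
  44 - 29 = 15
  65 - 44 = 21
  65 - 65 = 0
  78 - 65 = 13


Delta encoded: [7, 4, 3, 5, 10, 15, 21, 0, 13]


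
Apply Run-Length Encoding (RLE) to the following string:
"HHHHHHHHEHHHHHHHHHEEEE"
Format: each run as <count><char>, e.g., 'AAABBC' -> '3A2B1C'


Scanning runs left to right:
  i=0: run of 'H' x 8 -> '8H'
  i=8: run of 'E' x 1 -> '1E'
  i=9: run of 'H' x 9 -> '9H'
  i=18: run of 'E' x 4 -> '4E'

RLE = 8H1E9H4E


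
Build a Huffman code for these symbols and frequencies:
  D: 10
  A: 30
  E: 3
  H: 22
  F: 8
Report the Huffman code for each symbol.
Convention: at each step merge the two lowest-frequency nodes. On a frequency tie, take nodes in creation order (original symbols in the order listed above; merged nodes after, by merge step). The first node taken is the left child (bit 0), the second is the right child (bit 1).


Huffman tree construction:
Step 1: Merge E(3) + F(8) = 11
Step 2: Merge D(10) + (E+F)(11) = 21
Step 3: Merge (D+(E+F))(21) + H(22) = 43
Step 4: Merge A(30) + ((D+(E+F))+H)(43) = 73
Read each symbol's code off the tree from the root (left child = 0, right child = 1).

Codes:
  D: 100 (length 3)
  A: 0 (length 1)
  E: 1010 (length 4)
  H: 11 (length 2)
  F: 1011 (length 4)
Average code length: 148/73 = 2.0274 bits/symbol
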